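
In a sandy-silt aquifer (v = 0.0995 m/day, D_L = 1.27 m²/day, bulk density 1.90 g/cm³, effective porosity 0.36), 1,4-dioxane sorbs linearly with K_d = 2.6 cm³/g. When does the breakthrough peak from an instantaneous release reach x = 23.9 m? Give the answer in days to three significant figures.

Retardation factor R = 1 + ρ_b·K_d/n = 1 + 1.90 × 2.6/0.36 = 14.72.
Sorption retards both mechanisms: v_R = v/R = 0.006760 m/day, D_R = D/R = 0.08628 m²/day.
Peak time from v_R²t² + 2D_R t − x² = 0: t = (√(D_R² + v_R²x²) − D_R)/v_R².
√(D_R² + v_R²x²) = √(0.08628² + 0.006760² × 23.9²) = 0.1832; v_R² = 4.570e-05.
t = (0.1832 − 0.08628)/4.570e-05 = 2120 days.

2120 days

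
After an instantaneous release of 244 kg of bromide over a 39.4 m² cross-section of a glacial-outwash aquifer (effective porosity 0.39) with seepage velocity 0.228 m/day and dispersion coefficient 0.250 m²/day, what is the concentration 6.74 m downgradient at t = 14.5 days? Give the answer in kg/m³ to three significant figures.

For an instantaneous plane source, C(x,t) = M/(n_e·A·√(4πDt)) · exp(−(x−vt)²/(4Dt)), with n_e·A the pore (flow) area.
Plume center vt = 0.228 × 14.5 = 3.306 m, so the well at 6.74 m is 3.434 m downgradient of the peak.
√(4πDt) = 6.749 m, giving peak height M/(n_e·A·√(4πDt)) = 244/(0.39 × 39.4 × 6.749) = 2.353 kg/m³.
(x−vt)²/(4Dt) = (3.434)²/(4 × 0.250 × 14.5) = 0.8133; exp(−0.8133) = 0.4434.
C = 2.353 × 0.4434 = 1.04 kg/m³.

1.04 kg/m³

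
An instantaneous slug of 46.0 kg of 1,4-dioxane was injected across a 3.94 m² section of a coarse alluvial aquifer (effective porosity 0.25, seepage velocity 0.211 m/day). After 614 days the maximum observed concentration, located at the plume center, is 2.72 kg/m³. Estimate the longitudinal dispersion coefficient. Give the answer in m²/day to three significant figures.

At the plume center C_max = M/(n_e·A·√(4πDt)), so D = M²/(4πt·(n_e·A·C_max)²).
n_e·A·C_max = 0.25 × 3.94 × 2.72 = 2.679 kg/m.
D = 46.0²/(4π × 614 × 2.679²) = 0.0382 m²/day.

0.0382 m²/day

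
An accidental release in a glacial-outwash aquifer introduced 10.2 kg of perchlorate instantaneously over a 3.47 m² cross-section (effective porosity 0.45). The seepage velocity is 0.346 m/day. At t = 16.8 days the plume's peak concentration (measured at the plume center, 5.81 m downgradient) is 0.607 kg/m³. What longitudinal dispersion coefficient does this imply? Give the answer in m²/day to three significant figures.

At the plume center C_max = M/(n_e·A·√(4πDt)), so D = M²/(4πt·(n_e·A·C_max)²).
n_e·A·C_max = 0.45 × 3.47 × 0.607 = 0.9478 kg/m.
D = 10.2²/(4π × 16.8 × 0.9478²) = 0.549 m²/day.

0.549 m²/day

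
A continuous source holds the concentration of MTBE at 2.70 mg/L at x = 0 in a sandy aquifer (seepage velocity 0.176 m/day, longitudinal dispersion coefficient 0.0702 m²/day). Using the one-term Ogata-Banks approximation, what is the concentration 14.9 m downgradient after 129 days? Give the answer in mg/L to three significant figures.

For a continuous step input, C/C₀ ≈ ½·erfc((x−vt)/(2√(Dt))).
vt = 0.176 × 129 = 22.704 m and 2√(Dt) = 2√(0.0702 × 129) = 6.019 m.
Argument (x−vt)/(2√(Dt)) = (14.9 − 22.704)/6.019 = -1.297; ½·erfc(-1.297) = 0.9667.
C = 2.70 × 0.9667 = 2.61 mg/L.

2.61 mg/L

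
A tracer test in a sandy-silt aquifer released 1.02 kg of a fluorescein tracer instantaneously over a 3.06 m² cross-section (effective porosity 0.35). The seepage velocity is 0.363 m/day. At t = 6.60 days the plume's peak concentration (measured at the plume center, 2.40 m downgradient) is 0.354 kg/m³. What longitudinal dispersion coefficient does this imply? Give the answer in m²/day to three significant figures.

0.0873 m²/day

At the plume center C_max = M/(n_e·A·√(4πDt)), so D = M²/(4πt·(n_e·A·C_max)²).
n_e·A·C_max = 0.35 × 3.06 × 0.354 = 0.3791 kg/m.
D = 1.02²/(4π × 6.60 × 0.3791²) = 0.0873 m²/day.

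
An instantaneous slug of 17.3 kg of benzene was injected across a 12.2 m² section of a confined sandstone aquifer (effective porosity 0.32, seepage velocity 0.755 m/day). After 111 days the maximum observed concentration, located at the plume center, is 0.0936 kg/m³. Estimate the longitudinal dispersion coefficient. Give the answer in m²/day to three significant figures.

At the plume center C_max = M/(n_e·A·√(4πDt)), so D = M²/(4πt·(n_e·A·C_max)²).
n_e·A·C_max = 0.32 × 12.2 × 0.0936 = 0.3654 kg/m.
D = 17.3²/(4π × 111 × 0.3654²) = 1.61 m²/day.

1.61 m²/day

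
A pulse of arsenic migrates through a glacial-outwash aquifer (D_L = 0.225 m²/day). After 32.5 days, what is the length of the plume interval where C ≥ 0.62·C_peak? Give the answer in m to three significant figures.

7.48 m

The plume is Gaussian with σ = √(2Dt) = √(2 × 0.225 × 32.5) = 3.824 m.
C/C_peak = exp(−Δx²/(2σ²)) = 0.62 ⇒ Δx = σ·√(−2 ln 0.62) = 3.824 × 0.9778 = 3.739 m.
Width = 2Δx = 7.48 m.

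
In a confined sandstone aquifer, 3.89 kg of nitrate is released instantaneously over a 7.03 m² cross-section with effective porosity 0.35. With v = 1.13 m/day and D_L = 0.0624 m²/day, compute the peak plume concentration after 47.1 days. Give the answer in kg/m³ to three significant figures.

0.260 kg/m³

The peak of an instantaneous 1D plume sits at x = vt; there the Gaussian factor is 1 and C_max = M/(n_e·A·√(4πDt)), where n_e·A is the pore area the mass is dissolved in.
√(4πDt) = √(4π × 0.0624 × 47.1) = 6.077 m, so C_max = 3.89/(0.35 × 7.03 × 6.077) = 0.260 kg/m³.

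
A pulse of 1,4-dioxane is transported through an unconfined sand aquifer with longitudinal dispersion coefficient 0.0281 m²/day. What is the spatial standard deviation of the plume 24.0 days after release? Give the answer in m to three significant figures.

Dispersive spreading gives a Gaussian with σ² = 2Dt; advection only shifts the center.
σ = √(2 × 0.0281 × 24.0) = 1.16 m.

1.16 m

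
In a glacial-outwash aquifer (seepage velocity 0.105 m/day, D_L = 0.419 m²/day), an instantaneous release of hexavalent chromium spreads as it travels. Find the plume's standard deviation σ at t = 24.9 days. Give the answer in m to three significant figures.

Dispersive spreading gives a Gaussian with σ² = 2Dt; advection only shifts the center.
σ = √(2 × 0.419 × 24.9) = 4.57 m.

4.57 m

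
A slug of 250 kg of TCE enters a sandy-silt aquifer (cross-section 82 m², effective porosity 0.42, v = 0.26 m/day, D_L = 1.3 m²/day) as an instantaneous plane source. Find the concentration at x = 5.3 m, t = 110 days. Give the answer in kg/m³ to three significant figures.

For an instantaneous plane source, C(x,t) = M/(n_e·A·√(4πDt)) · exp(−(x−vt)²/(4Dt)), with n_e·A the pore (flow) area.
Plume center vt = 0.26 × 110 = 28.6 m, so the well at 5.3 m is 23.3 m upgradient of the peak.
√(4πDt) = 42.39 m, giving peak height M/(n_e·A·√(4πDt)) = 250/(0.42 × 82 × 42.39) = 0.1712 kg/m³.
(x−vt)²/(4Dt) = (-23.3)²/(4 × 1.3 × 110) = 0.9491; exp(−0.9491) = 0.3871.
C = 0.1712 × 0.3871 = 0.0663 kg/m³.

0.0663 kg/m³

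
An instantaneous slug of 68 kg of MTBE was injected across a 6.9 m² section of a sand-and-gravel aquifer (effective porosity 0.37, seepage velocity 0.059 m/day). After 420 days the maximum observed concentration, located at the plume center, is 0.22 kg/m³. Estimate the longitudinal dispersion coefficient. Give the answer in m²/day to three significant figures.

2.78 m²/day

At the plume center C_max = M/(n_e·A·√(4πDt)), so D = M²/(4πt·(n_e·A·C_max)²).
n_e·A·C_max = 0.37 × 6.9 × 0.22 = 0.5617 kg/m.
D = 68²/(4π × 420 × 0.5617²) = 2.78 m²/day.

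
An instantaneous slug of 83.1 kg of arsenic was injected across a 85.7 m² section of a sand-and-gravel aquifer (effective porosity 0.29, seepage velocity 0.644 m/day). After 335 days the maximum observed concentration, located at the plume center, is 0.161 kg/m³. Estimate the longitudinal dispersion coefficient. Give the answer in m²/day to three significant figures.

0.102 m²/day

At the plume center C_max = M/(n_e·A·√(4πDt)), so D = M²/(4πt·(n_e·A·C_max)²).
n_e·A·C_max = 0.29 × 85.7 × 0.161 = 4.001 kg/m.
D = 83.1²/(4π × 335 × 4.001²) = 0.102 m²/day.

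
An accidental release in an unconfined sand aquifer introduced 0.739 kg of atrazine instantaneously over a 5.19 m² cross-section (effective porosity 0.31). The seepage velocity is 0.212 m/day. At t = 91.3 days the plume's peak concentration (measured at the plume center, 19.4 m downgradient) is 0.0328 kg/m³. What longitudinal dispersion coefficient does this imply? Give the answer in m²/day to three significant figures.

0.171 m²/day

At the plume center C_max = M/(n_e·A·√(4πDt)), so D = M²/(4πt·(n_e·A·C_max)²).
n_e·A·C_max = 0.31 × 5.19 × 0.0328 = 0.05277 kg/m.
D = 0.739²/(4π × 91.3 × 0.05277²) = 0.171 m²/day.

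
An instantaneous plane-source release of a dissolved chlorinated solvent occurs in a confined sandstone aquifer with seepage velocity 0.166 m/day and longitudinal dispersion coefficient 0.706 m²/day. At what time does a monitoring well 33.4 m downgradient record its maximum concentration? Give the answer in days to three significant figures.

For the 1D instantaneous-source solution, setting ∂C/∂t = 0 at fixed x gives v²t² + 2Dt − x² = 0, so t = (√(D² + v²x²) − D)/v².
√(D² + v²x²) = √(0.706² + 0.166² × 33.4²) = 5.589; v² = 0.027556.
t = (5.589 − 0.706)/0.027556 = 177 days (vs. the pure-advection estimate x/v = 201 d).

177 days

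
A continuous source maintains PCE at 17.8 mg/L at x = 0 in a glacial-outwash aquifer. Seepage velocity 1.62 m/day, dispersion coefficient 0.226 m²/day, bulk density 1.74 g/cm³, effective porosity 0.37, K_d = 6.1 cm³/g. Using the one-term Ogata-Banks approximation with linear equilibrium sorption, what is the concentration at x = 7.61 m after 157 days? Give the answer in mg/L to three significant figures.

13.0 mg/L

Retardation factor R = 1 + ρ_b·K_d/n = 1 + 1.74 × 6.1/0.37 = 29.69.
Sorption retards both mechanisms: v_R = v/R = 0.05456 m/day, D_R = D/R = 0.007612 m²/day.
v_R·t = 0.05456 × 157 = 8.56592 m; 2√(D_R t) = 2.186 m; argument = (7.61 − 8.56592)/2.186 = -0.4373.
C = C₀ × ½·erfc(-0.4373) = 17.8 × 0.7319 = 13.0 mg/L.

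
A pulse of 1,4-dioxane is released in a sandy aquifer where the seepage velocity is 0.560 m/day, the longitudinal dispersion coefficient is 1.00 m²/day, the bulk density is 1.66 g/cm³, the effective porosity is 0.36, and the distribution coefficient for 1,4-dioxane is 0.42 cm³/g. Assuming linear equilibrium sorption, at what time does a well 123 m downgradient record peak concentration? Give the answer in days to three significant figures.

Retardation factor R = 1 + ρ_b·K_d/n = 1 + 1.66 × 0.42/0.36 = 2.937.
Sorption retards both mechanisms: v_R = v/R = 0.1907 m/day, D_R = D/R = 0.3405 m²/day.
Peak time from v_R²t² + 2D_R t − x² = 0: t = (√(D_R² + v_R²x²) − D_R)/v_R².
√(D_R² + v_R²x²) = √(0.3405² + 0.1907² × 123²) = 23.46; v_R² = 0.03637.
t = (23.46 − 0.3405)/0.03637 = 636 days.

636 days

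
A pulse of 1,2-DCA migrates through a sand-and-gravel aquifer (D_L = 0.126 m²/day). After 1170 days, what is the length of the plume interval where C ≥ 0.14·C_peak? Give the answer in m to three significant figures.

The plume is Gaussian with σ = √(2Dt) = √(2 × 0.126 × 1170) = 17.17 m.
C/C_peak = exp(−Δx²/(2σ²)) = 0.14 ⇒ Δx = σ·√(−2 ln 0.14) = 17.17 × 1.983 = 34.05 m.
Width = 2Δx = 68.1 m.

68.1 m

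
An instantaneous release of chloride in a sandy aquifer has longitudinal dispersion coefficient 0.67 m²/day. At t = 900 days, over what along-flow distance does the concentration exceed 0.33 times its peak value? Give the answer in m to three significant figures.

103 m

The plume is Gaussian with σ = √(2Dt) = √(2 × 0.67 × 900) = 34.73 m.
C/C_peak = exp(−Δx²/(2σ²)) = 0.33 ⇒ Δx = σ·√(−2 ln 0.33) = 34.73 × 1.489 = 51.71 m.
Width = 2Δx = 103 m.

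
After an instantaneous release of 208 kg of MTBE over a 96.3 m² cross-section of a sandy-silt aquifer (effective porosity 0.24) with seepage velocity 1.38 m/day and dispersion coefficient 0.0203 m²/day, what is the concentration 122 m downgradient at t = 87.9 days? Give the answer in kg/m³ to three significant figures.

1.78 kg/m³

For an instantaneous plane source, C(x,t) = M/(n_e·A·√(4πDt)) · exp(−(x−vt)²/(4Dt)), with n_e·A the pore (flow) area.
Plume center vt = 1.38 × 87.9 = 121.302 m, so the well at 122 m is 0.698 m downgradient of the peak.
√(4πDt) = 4.735 m, giving peak height M/(n_e·A·√(4πDt)) = 208/(0.24 × 96.3 × 4.735) = 1.901 kg/m³.
(x−vt)²/(4Dt) = (0.698)²/(4 × 0.0203 × 87.9) = 0.06826; exp(−0.06826) = 0.9340.
C = 1.901 × 0.9340 = 1.78 kg/m³.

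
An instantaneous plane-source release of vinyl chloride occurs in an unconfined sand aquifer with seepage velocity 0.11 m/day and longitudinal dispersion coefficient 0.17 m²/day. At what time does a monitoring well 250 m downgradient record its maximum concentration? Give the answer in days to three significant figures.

For the 1D instantaneous-source solution, setting ∂C/∂t = 0 at fixed x gives v²t² + 2Dt − x² = 0, so t = (√(D² + v²x²) − D)/v².
√(D² + v²x²) = √(0.17² + 0.11² × 250²) = 27.50; v² = 0.0121.
t = (27.50 − 0.17)/0.0121 = 2260 days (vs. the pure-advection estimate x/v = 2270 d).

2260 days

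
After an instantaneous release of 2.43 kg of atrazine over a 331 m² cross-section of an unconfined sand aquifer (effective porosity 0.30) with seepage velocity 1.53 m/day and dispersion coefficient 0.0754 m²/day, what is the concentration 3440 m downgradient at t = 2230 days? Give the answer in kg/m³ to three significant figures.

For an instantaneous plane source, C(x,t) = M/(n_e·A·√(4πDt)) · exp(−(x−vt)²/(4Dt)), with n_e·A the pore (flow) area.
Plume center vt = 1.53 × 2230 = 3411.9 m, so the well at 3440 m is 28.1 m downgradient of the peak.
√(4πDt) = 45.97 m, giving peak height M/(n_e·A·√(4πDt)) = 2.43/(0.30 × 331 × 45.97) = 0.0005323 kg/m³.
(x−vt)²/(4Dt) = (28.1)²/(4 × 0.0754 × 2230) = 1.174; exp(−1.174) = 0.3091.
C = 0.0005323 × 0.3091 = 0.000165 kg/m³.

0.000165 kg/m³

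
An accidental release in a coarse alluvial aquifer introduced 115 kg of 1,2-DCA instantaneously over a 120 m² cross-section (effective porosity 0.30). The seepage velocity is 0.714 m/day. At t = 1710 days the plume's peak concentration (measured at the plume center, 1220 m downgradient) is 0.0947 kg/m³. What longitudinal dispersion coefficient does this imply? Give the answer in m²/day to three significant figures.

At the plume center C_max = M/(n_e·A·√(4πDt)), so D = M²/(4πt·(n_e·A·C_max)²).
n_e·A·C_max = 0.30 × 120 × 0.0947 = 3.409 kg/m.
D = 115²/(4π × 1710 × 3.409²) = 0.0530 m²/day.

0.0530 m²/day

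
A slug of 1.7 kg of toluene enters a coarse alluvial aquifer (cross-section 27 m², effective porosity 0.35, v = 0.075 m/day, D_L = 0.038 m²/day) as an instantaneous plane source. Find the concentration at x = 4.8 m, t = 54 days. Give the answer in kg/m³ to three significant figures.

For an instantaneous plane source, C(x,t) = M/(n_e·A·√(4πDt)) · exp(−(x−vt)²/(4Dt)), with n_e·A the pore (flow) area.
Plume center vt = 0.075 × 54 = 4.05 m, so the well at 4.8 m is 0.75 m downgradient of the peak.
√(4πDt) = 5.078 m, giving peak height M/(n_e·A·√(4πDt)) = 1.7/(0.35 × 27 × 5.078) = 0.03543 kg/m³.
(x−vt)²/(4Dt) = (0.75)²/(4 × 0.038 × 54) = 0.06853; exp(−0.06853) = 0.9338.
C = 0.03543 × 0.9338 = 0.0331 kg/m³.

0.0331 kg/m³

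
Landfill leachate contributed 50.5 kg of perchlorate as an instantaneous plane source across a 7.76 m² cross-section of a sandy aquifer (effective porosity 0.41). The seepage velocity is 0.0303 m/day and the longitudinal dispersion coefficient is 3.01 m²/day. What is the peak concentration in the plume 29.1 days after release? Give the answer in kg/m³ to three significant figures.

The peak of an instantaneous 1D plume sits at x = vt; there the Gaussian factor is 1 and C_max = M/(n_e·A·√(4πDt)), where n_e·A is the pore area the mass is dissolved in.
√(4πDt) = √(4π × 3.01 × 29.1) = 33.18 m, so C_max = 50.5/(0.41 × 7.76 × 33.18) = 0.478 kg/m³.

0.478 kg/m³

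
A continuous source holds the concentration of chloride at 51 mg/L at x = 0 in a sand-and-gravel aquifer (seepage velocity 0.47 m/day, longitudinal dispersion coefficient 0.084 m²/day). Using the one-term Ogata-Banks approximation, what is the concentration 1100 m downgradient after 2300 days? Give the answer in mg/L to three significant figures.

8.51 mg/L

For a continuous step input, C/C₀ ≈ ½·erfc((x−vt)/(2√(Dt))).
vt = 0.47 × 2300 = 1081 m and 2√(Dt) = 2√(0.084 × 2300) = 27.80 m.
Argument (x−vt)/(2√(Dt)) = (1100 − 1081)/27.80 = 0.6835; ½·erfc(0.6835) = 0.1669.
C = 51 × 0.1669 = 8.51 mg/L.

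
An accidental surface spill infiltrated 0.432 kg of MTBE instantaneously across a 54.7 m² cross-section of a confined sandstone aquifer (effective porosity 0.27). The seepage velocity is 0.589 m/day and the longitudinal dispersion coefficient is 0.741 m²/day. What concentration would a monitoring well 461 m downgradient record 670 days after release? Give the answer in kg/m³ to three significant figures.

For an instantaneous plane source, C(x,t) = M/(n_e·A·√(4πDt)) · exp(−(x−vt)²/(4Dt)), with n_e·A the pore (flow) area.
Plume center vt = 0.589 × 670 = 394.63 m, so the well at 461 m is 66.37 m downgradient of the peak.
√(4πDt) = 78.99 m, giving peak height M/(n_e·A·√(4πDt)) = 0.432/(0.27 × 54.7 × 78.99) = 0.0003703 kg/m³.
(x−vt)²/(4Dt) = (66.37)²/(4 × 0.741 × 670) = 2.218; exp(−2.218) = 0.1088.
C = 0.0003703 × 0.1088 = 4.03e-05 kg/m³.

4.03e-05 kg/m³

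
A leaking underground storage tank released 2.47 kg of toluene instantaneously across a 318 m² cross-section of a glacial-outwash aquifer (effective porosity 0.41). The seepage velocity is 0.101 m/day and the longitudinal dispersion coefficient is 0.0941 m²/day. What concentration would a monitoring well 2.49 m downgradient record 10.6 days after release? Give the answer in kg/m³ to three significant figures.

0.00323 kg/m³

For an instantaneous plane source, C(x,t) = M/(n_e·A·√(4πDt)) · exp(−(x−vt)²/(4Dt)), with n_e·A the pore (flow) area.
Plume center vt = 0.101 × 10.6 = 1.0706 m, so the well at 2.49 m is 1.4194 m downgradient of the peak.
√(4πDt) = 3.540 m, giving peak height M/(n_e·A·√(4πDt)) = 2.47/(0.41 × 318 × 3.540) = 0.005352 kg/m³.
(x−vt)²/(4Dt) = (1.4194)²/(4 × 0.0941 × 10.6) = 0.5050; exp(−0.5050) = 0.6035.
C = 0.005352 × 0.6035 = 0.00323 kg/m³.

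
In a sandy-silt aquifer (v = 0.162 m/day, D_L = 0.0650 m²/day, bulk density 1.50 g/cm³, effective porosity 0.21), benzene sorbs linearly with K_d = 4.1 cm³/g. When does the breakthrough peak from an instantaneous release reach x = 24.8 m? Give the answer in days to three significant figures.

4560 days

Retardation factor R = 1 + ρ_b·K_d/n = 1 + 1.50 × 4.1/0.21 = 30.29.
Sorption retards both mechanisms: v_R = v/R = 0.005348 m/day, D_R = D/R = 0.002146 m²/day.
Peak time from v_R²t² + 2D_R t − x² = 0: t = (√(D_R² + v_R²x²) − D_R)/v_R².
√(D_R² + v_R²x²) = √(0.002146² + 0.005348² × 24.8²) = 0.1326; v_R² = 2.860e-05.
t = (0.1326 − 0.002146)/2.860e-05 = 4560 days.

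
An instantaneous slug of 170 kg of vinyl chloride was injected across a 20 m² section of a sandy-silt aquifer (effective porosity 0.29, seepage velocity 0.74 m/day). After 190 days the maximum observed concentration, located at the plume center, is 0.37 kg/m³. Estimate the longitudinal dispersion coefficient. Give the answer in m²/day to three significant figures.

2.63 m²/day

At the plume center C_max = M/(n_e·A·√(4πDt)), so D = M²/(4πt·(n_e·A·C_max)²).
n_e·A·C_max = 0.29 × 20 × 0.37 = 2.146 kg/m.
D = 170²/(4π × 190 × 2.146²) = 2.63 m²/day.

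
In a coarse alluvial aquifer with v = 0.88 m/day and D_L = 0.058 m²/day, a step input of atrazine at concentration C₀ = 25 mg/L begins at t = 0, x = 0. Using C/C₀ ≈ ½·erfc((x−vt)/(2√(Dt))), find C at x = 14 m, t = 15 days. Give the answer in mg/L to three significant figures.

For a continuous step input, C/C₀ ≈ ½·erfc((x−vt)/(2√(Dt))).
vt = 0.88 × 15 = 13.2 m and 2√(Dt) = 2√(0.058 × 15) = 1.865 m.
Argument (x−vt)/(2√(Dt)) = (14 − 13.2)/1.865 = 0.4290; ½·erfc(0.4290) = 0.2720.
C = 25 × 0.2720 = 6.80 mg/L.

6.80 mg/L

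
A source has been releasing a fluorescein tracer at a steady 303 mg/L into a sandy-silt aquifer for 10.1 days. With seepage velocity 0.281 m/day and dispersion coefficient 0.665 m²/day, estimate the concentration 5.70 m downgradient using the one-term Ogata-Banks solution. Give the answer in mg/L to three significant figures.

65.9 mg/L

For a continuous step input, C/C₀ ≈ ½·erfc((x−vt)/(2√(Dt))).
vt = 0.281 × 10.1 = 2.8381 m and 2√(Dt) = 2√(0.665 × 10.1) = 5.183 m.
Argument (x−vt)/(2√(Dt)) = (5.70 − 2.8381)/5.183 = 0.5522; ½·erfc(0.5522) = 0.2174.
C = 303 × 0.2174 = 65.9 mg/L.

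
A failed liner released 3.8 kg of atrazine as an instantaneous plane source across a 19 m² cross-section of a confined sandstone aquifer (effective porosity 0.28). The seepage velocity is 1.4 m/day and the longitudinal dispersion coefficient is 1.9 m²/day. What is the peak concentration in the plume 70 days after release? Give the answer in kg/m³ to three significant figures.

0.0175 kg/m³

The peak of an instantaneous 1D plume sits at x = vt; there the Gaussian factor is 1 and C_max = M/(n_e·A·√(4πDt)), where n_e·A is the pore area the mass is dissolved in.
√(4πDt) = √(4π × 1.9 × 70) = 40.88 m, so C_max = 3.8/(0.28 × 19 × 40.88) = 0.0175 kg/m³.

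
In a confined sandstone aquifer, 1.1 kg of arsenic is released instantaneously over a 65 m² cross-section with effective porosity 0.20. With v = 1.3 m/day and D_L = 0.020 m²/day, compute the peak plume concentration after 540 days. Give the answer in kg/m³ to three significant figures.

0.00726 kg/m³

The peak of an instantaneous 1D plume sits at x = vt; there the Gaussian factor is 1 and C_max = M/(n_e·A·√(4πDt)), where n_e·A is the pore area the mass is dissolved in.
√(4πDt) = √(4π × 0.020 × 540) = 11.65 m, so C_max = 1.1/(0.20 × 65 × 11.65) = 0.00726 kg/m³.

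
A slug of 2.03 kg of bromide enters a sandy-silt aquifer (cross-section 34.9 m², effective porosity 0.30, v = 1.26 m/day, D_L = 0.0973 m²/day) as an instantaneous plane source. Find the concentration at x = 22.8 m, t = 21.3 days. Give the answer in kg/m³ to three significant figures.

For an instantaneous plane source, C(x,t) = M/(n_e·A·√(4πDt)) · exp(−(x−vt)²/(4Dt)), with n_e·A the pore (flow) area.
Plume center vt = 1.26 × 21.3 = 26.838 m, so the well at 22.8 m is 4.038 m upgradient of the peak.
√(4πDt) = 5.103 m, giving peak height M/(n_e·A·√(4πDt)) = 2.03/(0.30 × 34.9 × 5.103) = 0.03799 kg/m³.
(x−vt)²/(4Dt) = (-4.038)²/(4 × 0.0973 × 21.3) = 1.967; exp(−1.967) = 0.1399.
C = 0.03799 × 0.1399 = 0.00531 kg/m³.

0.00531 kg/m³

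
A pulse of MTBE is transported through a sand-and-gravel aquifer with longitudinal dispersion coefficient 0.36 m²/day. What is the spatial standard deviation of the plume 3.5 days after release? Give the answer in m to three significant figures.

Dispersive spreading gives a Gaussian with σ² = 2Dt; advection only shifts the center.
σ = √(2 × 0.36 × 3.5) = 1.59 m.

1.59 m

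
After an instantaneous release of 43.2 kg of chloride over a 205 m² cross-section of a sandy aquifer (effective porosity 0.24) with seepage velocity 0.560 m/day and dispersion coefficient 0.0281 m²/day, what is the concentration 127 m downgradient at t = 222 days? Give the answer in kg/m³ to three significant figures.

For an instantaneous plane source, C(x,t) = M/(n_e·A·√(4πDt)) · exp(−(x−vt)²/(4Dt)), with n_e·A the pore (flow) area.
Plume center vt = 0.560 × 222 = 124.32 m, so the well at 127 m is 2.68 m downgradient of the peak.
√(4πDt) = 8.854 m, giving peak height M/(n_e·A·√(4πDt)) = 43.2/(0.24 × 205 × 8.854) = 0.09917 kg/m³.
(x−vt)²/(4Dt) = (2.68)²/(4 × 0.0281 × 222) = 0.2878; exp(−0.2878) = 0.7499.
C = 0.09917 × 0.7499 = 0.0744 kg/m³.

0.0744 kg/m³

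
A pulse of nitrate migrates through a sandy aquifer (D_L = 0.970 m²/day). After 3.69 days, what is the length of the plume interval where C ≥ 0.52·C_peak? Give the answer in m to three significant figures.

6.12 m

The plume is Gaussian with σ = √(2Dt) = √(2 × 0.970 × 3.69) = 2.676 m.
C/C_peak = exp(−Δx²/(2σ²)) = 0.52 ⇒ Δx = σ·√(−2 ln 0.52) = 2.676 × 1.144 = 3.061 m.
Width = 2Δx = 6.12 m.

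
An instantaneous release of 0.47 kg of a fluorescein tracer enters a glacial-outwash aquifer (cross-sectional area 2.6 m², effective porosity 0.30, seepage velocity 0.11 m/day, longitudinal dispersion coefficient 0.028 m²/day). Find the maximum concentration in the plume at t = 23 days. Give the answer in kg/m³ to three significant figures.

The peak of an instantaneous 1D plume sits at x = vt; there the Gaussian factor is 1 and C_max = M/(n_e·A·√(4πDt)), where n_e·A is the pore area the mass is dissolved in.
√(4πDt) = √(4π × 0.028 × 23) = 2.845 m, so C_max = 0.47/(0.30 × 2.6 × 2.845) = 0.212 kg/m³.

0.212 kg/m³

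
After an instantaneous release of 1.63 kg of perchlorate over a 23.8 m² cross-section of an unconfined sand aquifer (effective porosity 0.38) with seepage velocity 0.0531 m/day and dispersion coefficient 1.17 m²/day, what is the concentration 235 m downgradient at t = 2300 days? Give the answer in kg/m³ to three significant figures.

0.000300 kg/m³

For an instantaneous plane source, C(x,t) = M/(n_e·A·√(4πDt)) · exp(−(x−vt)²/(4Dt)), with n_e·A the pore (flow) area.
Plume center vt = 0.0531 × 2300 = 122.13 m, so the well at 235 m is 112.87 m downgradient of the peak.
√(4πDt) = 183.9 m, giving peak height M/(n_e·A·√(4πDt)) = 1.63/(0.38 × 23.8 × 183.9) = 0.0009800 kg/m³.
(x−vt)²/(4Dt) = (112.87)²/(4 × 1.17 × 2300) = 1.184; exp(−1.184) = 0.3061.
C = 0.0009800 × 0.3061 = 0.000300 kg/m³.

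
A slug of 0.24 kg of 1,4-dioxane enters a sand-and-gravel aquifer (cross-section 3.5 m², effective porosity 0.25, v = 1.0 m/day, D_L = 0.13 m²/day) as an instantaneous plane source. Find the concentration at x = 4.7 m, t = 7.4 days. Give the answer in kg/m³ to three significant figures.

0.0119 kg/m³

For an instantaneous plane source, C(x,t) = M/(n_e·A·√(4πDt)) · exp(−(x−vt)²/(4Dt)), with n_e·A the pore (flow) area.
Plume center vt = 1.0 × 7.4 = 7.4 m, so the well at 4.7 m is 2.7 m upgradient of the peak.
√(4πDt) = 3.477 m, giving peak height M/(n_e·A·√(4πDt)) = 0.24/(0.25 × 3.5 × 3.477) = 0.07889 kg/m³.
(x−vt)²/(4Dt) = (-2.7)²/(4 × 0.13 × 7.4) = 1.894; exp(−1.894) = 0.1505.
C = 0.07889 × 0.1505 = 0.0119 kg/m³.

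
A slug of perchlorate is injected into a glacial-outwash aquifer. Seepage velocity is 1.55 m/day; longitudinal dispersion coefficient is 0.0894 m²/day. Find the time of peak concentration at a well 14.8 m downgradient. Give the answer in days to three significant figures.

For the 1D instantaneous-source solution, setting ∂C/∂t = 0 at fixed x gives v²t² + 2Dt − x² = 0, so t = (√(D² + v²x²) − D)/v².
√(D² + v²x²) = √(0.0894² + 1.55² × 14.8²) = 22.94; v² = 2.4025.
t = (22.94 − 0.0894)/2.4025 = 9.51 days (vs. the pure-advection estimate x/v = 9.55 d).

9.51 days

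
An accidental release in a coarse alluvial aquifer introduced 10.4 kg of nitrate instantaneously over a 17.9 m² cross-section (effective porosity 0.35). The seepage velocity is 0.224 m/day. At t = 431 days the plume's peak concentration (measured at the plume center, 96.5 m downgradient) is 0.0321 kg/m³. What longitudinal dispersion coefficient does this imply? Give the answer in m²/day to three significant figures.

0.494 m²/day

At the plume center C_max = M/(n_e·A·√(4πDt)), so D = M²/(4πt·(n_e·A·C_max)²).
n_e·A·C_max = 0.35 × 17.9 × 0.0321 = 0.2011 kg/m.
D = 10.4²/(4π × 431 × 0.2011²) = 0.494 m²/day.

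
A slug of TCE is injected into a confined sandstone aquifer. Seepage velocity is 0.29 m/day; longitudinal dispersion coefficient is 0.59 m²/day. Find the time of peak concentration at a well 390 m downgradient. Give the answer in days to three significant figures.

For the 1D instantaneous-source solution, setting ∂C/∂t = 0 at fixed x gives v²t² + 2Dt − x² = 0, so t = (√(D² + v²x²) − D)/v².
√(D² + v²x²) = √(0.59² + 0.29² × 390²) = 113.1; v² = 0.0841.
t = (113.1 − 0.59)/0.0841 = 1340 days (vs. the pure-advection estimate x/v = 1340 d).

1340 days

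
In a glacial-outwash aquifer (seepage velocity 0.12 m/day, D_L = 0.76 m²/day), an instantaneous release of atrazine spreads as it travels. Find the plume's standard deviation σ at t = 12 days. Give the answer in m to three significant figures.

Dispersive spreading gives a Gaussian with σ² = 2Dt; advection only shifts the center.
σ = √(2 × 0.76 × 12) = 4.27 m.

4.27 m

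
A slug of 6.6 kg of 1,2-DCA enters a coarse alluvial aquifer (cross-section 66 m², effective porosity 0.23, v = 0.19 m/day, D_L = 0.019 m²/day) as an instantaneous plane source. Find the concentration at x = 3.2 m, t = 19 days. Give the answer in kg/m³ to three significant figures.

0.182 kg/m³

For an instantaneous plane source, C(x,t) = M/(n_e·A·√(4πDt)) · exp(−(x−vt)²/(4Dt)), with n_e·A the pore (flow) area.
Plume center vt = 0.19 × 19 = 3.61 m, so the well at 3.2 m is 0.41 m upgradient of the peak.
√(4πDt) = 2.130 m, giving peak height M/(n_e·A·√(4πDt)) = 6.6/(0.23 × 66 × 2.130) = 0.2041 kg/m³.
(x−vt)²/(4Dt) = (-0.41)²/(4 × 0.019 × 19) = 0.1164; exp(−0.1164) = 0.8901.
C = 0.2041 × 0.8901 = 0.182 kg/m³.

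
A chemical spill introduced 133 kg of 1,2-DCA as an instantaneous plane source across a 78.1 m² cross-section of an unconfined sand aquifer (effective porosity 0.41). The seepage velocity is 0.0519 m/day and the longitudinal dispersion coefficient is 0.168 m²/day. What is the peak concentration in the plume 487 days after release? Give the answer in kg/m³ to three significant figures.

The peak of an instantaneous 1D plume sits at x = vt; there the Gaussian factor is 1 and C_max = M/(n_e·A·√(4πDt)), where n_e·A is the pore area the mass is dissolved in.
√(4πDt) = √(4π × 0.168 × 487) = 32.06 m, so C_max = 133/(0.41 × 78.1 × 32.06) = 0.130 kg/m³.

0.130 kg/m³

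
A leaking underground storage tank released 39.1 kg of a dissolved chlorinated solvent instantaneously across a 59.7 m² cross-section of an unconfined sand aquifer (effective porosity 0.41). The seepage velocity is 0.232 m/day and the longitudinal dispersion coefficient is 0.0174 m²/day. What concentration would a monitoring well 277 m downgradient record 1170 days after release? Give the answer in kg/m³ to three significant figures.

0.0683 kg/m³

For an instantaneous plane source, C(x,t) = M/(n_e·A·√(4πDt)) · exp(−(x−vt)²/(4Dt)), with n_e·A the pore (flow) area.
Plume center vt = 0.232 × 1170 = 271.44 m, so the well at 277 m is 5.56 m downgradient of the peak.
√(4πDt) = 15.99 m, giving peak height M/(n_e·A·√(4πDt)) = 39.1/(0.41 × 59.7 × 15.99) = 0.09990 kg/m³.
(x−vt)²/(4Dt) = (5.56)²/(4 × 0.0174 × 1170) = 0.3796; exp(−0.3796) = 0.6841.
C = 0.09990 × 0.6841 = 0.0683 kg/m³.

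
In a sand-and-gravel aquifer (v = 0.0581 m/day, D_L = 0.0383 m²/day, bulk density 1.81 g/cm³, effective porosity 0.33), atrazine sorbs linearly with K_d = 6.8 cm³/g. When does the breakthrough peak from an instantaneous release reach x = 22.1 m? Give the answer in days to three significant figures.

14100 days

Retardation factor R = 1 + ρ_b·K_d/n = 1 + 1.81 × 6.8/0.33 = 38.30.
Sorption retards both mechanisms: v_R = v/R = 0.001517 m/day, D_R = D/R = 0.001000 m²/day.
Peak time from v_R²t² + 2D_R t − x² = 0: t = (√(D_R² + v_R²x²) − D_R)/v_R².
√(D_R² + v_R²x²) = √(0.001000² + 0.001517² × 22.1²) = 0.03354; v_R² = 2.301e-06.
t = (0.03354 − 0.001000)/2.301e-06 = 14100 days.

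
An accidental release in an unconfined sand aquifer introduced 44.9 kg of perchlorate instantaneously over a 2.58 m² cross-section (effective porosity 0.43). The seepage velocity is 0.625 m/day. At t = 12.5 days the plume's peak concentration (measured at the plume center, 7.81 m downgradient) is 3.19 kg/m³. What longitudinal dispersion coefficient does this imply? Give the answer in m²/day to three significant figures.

At the plume center C_max = M/(n_e·A·√(4πDt)), so D = M²/(4πt·(n_e·A·C_max)²).
n_e·A·C_max = 0.43 × 2.58 × 3.19 = 3.539 kg/m.
D = 44.9²/(4π × 12.5 × 3.539²) = 1.02 m²/day.

1.02 m²/day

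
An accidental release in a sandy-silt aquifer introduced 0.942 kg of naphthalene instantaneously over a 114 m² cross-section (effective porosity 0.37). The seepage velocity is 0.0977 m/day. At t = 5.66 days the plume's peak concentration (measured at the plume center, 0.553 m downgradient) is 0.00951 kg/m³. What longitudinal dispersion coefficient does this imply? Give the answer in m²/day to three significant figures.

At the plume center C_max = M/(n_e·A·√(4πDt)), so D = M²/(4πt·(n_e·A·C_max)²).
n_e·A·C_max = 0.37 × 114 × 0.00951 = 0.4011 kg/m.
D = 0.942²/(4π × 5.66 × 0.4011²) = 0.0775 m²/day.

0.0775 m²/day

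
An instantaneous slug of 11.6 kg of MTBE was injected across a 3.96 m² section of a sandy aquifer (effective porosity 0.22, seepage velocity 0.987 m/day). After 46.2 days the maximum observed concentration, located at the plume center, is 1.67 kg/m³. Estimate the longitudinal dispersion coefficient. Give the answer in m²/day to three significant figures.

0.109 m²/day

At the plume center C_max = M/(n_e·A·√(4πDt)), so D = M²/(4πt·(n_e·A·C_max)²).
n_e·A·C_max = 0.22 × 3.96 × 1.67 = 1.455 kg/m.
D = 11.6²/(4π × 46.2 × 1.455²) = 0.109 m²/day.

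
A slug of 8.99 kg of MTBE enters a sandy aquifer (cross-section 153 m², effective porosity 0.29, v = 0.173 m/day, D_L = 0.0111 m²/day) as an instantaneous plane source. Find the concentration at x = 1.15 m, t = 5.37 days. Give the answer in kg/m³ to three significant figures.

0.191 kg/m³

For an instantaneous plane source, C(x,t) = M/(n_e·A·√(4πDt)) · exp(−(x−vt)²/(4Dt)), with n_e·A the pore (flow) area.
Plume center vt = 0.173 × 5.37 = 0.92901 m, so the well at 1.15 m is 0.22099 m downgradient of the peak.
√(4πDt) = 0.8655 m, giving peak height M/(n_e·A·√(4πDt)) = 8.99/(0.29 × 153 × 0.8655) = 0.2341 kg/m³.
(x−vt)²/(4Dt) = (0.22099)²/(4 × 0.0111 × 5.37) = 0.2048; exp(−0.2048) = 0.8148.
C = 0.2341 × 0.8148 = 0.191 kg/m³.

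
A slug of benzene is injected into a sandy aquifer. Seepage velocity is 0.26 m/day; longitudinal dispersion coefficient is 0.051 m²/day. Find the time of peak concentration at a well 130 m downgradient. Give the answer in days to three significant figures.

499 days

For the 1D instantaneous-source solution, setting ∂C/∂t = 0 at fixed x gives v²t² + 2Dt − x² = 0, so t = (√(D² + v²x²) − D)/v².
√(D² + v²x²) = √(0.051² + 0.26² × 130²) = 33.80; v² = 0.0676.
t = (33.80 − 0.051)/0.0676 = 499 days (vs. the pure-advection estimate x/v = 500 d).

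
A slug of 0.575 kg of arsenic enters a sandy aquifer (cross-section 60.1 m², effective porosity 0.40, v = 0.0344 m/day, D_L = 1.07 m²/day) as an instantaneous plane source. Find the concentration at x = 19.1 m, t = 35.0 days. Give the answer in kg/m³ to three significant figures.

For an instantaneous plane source, C(x,t) = M/(n_e·A·√(4πDt)) · exp(−(x−vt)²/(4Dt)), with n_e·A the pore (flow) area.
Plume center vt = 0.0344 × 35.0 = 1.204 m, so the well at 19.1 m is 17.896 m downgradient of the peak.
√(4πDt) = 21.69 m, giving peak height M/(n_e·A·√(4πDt)) = 0.575/(0.40 × 60.1 × 21.69) = 0.001103 kg/m³.
(x−vt)²/(4Dt) = (17.896)²/(4 × 1.07 × 35.0) = 2.138; exp(−2.138) = 0.1179.
C = 0.001103 × 0.1179 = 0.000130 kg/m³.

0.000130 kg/m³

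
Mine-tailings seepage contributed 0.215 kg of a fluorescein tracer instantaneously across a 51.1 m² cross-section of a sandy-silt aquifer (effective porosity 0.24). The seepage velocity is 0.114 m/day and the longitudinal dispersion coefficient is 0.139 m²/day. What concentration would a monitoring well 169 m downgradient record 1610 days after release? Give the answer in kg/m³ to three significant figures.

0.000261 kg/m³

For an instantaneous plane source, C(x,t) = M/(n_e·A·√(4πDt)) · exp(−(x−vt)²/(4Dt)), with n_e·A the pore (flow) area.
Plume center vt = 0.114 × 1610 = 183.54 m, so the well at 169 m is 14.54 m upgradient of the peak.
√(4πDt) = 53.03 m, giving peak height M/(n_e·A·√(4πDt)) = 0.215/(0.24 × 51.1 × 53.03) = 0.0003306 kg/m³.
(x−vt)²/(4Dt) = (-14.54)²/(4 × 0.139 × 1610) = 0.2362; exp(−0.2362) = 0.7896.
C = 0.0003306 × 0.7896 = 0.000261 kg/m³.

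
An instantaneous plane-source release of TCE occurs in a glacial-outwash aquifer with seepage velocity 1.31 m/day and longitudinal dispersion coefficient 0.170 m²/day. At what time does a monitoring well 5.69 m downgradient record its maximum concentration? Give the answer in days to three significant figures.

For the 1D instantaneous-source solution, setting ∂C/∂t = 0 at fixed x gives v²t² + 2Dt − x² = 0, so t = (√(D² + v²x²) − D)/v².
√(D² + v²x²) = √(0.170² + 1.31² × 5.69²) = 7.456; v² = 1.7161.
t = (7.456 − 0.170)/1.7161 = 4.25 days (vs. the pure-advection estimate x/v = 4.34 d).

4.25 days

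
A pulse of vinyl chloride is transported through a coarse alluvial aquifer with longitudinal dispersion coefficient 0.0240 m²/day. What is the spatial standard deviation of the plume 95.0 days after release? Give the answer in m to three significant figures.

Dispersive spreading gives a Gaussian with σ² = 2Dt; advection only shifts the center.
σ = √(2 × 0.0240 × 95.0) = 2.14 m.

2.14 m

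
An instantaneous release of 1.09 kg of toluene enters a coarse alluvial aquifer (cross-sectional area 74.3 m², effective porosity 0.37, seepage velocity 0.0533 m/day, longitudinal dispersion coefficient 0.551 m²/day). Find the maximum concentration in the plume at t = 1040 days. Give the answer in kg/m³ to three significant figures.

The peak of an instantaneous 1D plume sits at x = vt; there the Gaussian factor is 1 and C_max = M/(n_e·A·√(4πDt)), where n_e·A is the pore area the mass is dissolved in.
√(4πDt) = √(4π × 0.551 × 1040) = 84.86 m, so C_max = 1.09/(0.37 × 74.3 × 84.86) = 0.000467 kg/m³.

0.000467 kg/m³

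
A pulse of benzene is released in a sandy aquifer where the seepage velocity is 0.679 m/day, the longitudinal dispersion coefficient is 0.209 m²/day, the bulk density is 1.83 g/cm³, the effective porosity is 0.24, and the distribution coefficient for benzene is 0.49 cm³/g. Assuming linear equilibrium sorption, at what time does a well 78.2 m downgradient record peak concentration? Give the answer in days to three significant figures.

543 days

Retardation factor R = 1 + ρ_b·K_d/n = 1 + 1.83 × 0.49/0.24 = 4.736.
Sorption retards both mechanisms: v_R = v/R = 0.1434 m/day, D_R = D/R = 0.04413 m²/day.
Peak time from v_R²t² + 2D_R t − x² = 0: t = (√(D_R² + v_R²x²) − D_R)/v_R².
√(D_R² + v_R²x²) = √(0.04413² + 0.1434² × 78.2²) = 11.21; v_R² = 0.02056.
t = (11.21 − 0.04413)/0.02056 = 543 days.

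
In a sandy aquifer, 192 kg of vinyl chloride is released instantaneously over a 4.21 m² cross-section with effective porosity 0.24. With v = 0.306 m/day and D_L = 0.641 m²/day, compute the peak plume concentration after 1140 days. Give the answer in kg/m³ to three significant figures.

1.98 kg/m³

The peak of an instantaneous 1D plume sits at x = vt; there the Gaussian factor is 1 and C_max = M/(n_e·A·√(4πDt)), where n_e·A is the pore area the mass is dissolved in.
√(4πDt) = √(4π × 0.641 × 1140) = 95.83 m, so C_max = 192/(0.24 × 4.21 × 95.83) = 1.98 kg/m³.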